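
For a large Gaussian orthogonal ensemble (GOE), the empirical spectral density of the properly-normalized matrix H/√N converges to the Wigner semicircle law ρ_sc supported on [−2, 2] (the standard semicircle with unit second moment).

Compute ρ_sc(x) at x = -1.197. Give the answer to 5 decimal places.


ρ_sc(x) = (1/(2π)) √(4 − x²). With x = -1.197:
  4 − x² = 4 − (-1.197)² = 4 − 1.432809 = 2.567191.
  √(4 − x²) = 1.602246.
  1/(2π) = 0.159155.
  ρ_sc(-1.197) = 0.159155 · 1.602246 = 0.255005.

Rounded to 5 decimal places: ρ_sc(-1.197) ≈ 0.25501.


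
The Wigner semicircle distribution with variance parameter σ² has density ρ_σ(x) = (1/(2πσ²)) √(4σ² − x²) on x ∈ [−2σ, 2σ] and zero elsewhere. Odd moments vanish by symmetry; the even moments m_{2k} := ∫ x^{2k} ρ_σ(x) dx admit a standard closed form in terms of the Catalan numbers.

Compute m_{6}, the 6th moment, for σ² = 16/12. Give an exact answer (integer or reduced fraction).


By the scaled semicircle moment identity, m_{2k} = σ^{2k} · C_k with k = 3.
C_3 = (1/(k+1)) · C(2k, k) = (1/4) · C(6, 3) = (1/4) · 20 = 5.
σ^{2k} = (σ²)^k = (16/12)^3 = 64/27.

Therefore m_{6} = σ^{6} · C_3 = (64/27) · 5 = 320/27.


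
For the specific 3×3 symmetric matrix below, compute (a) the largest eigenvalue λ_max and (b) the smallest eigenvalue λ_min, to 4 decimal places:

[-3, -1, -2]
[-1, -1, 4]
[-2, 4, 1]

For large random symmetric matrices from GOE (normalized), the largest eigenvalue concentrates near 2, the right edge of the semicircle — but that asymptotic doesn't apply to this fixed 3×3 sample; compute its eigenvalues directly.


Since M is real symmetric, all three eigenvalues are real; they are the roots of det(λI − M) = λ³ − (tr M) λ² + s λ − det M, where s is the sum of the principal 2×2 minors.
tr M = -3 + (-1) + 1 = -3.
s = ((-3)·(-1) − (-1)²) + ((-3)·1 − (-2)²) + ((-1)·1 − 4²) = 2 + (-7) + (-17) = -22.
det M (expand along row 1) = (-3)·(-17) − (-1)·7 + (-2)·(-6) = 70.
Characteristic polynomial: λ³ + 3λ² − 22λ − 70 = 0.
Substitute λ = y + (tr M)/3 = y − 1.000000 to remove the quadratic term: y³ + p·y + q = 0 with p = s − (tr M)²/3 = -25.000000 and q = −2(tr M)³/27 + (tr M)·s/3 − det M = -46.000000.
Three real roots ⇒ use the trigonometric (Viète) form: r = 2√(−p/3) = 5.773503, φ = arccos(3q/(p·r)) = arccos(0.956092) = 0.297433 rad.
y_k = r·cos(φ/3 − 2πk/3) for k = 0, 1, 2 gives y = 5.745150, -2.377666, -3.367485.
λ_k = y_k − 1.000000 gives λ = 4.7452, -3.3777, -4.3675 (check: the sum is -3.0000 = tr M).

Hence λ_max = 4.7452 and λ_min = -4.3675.


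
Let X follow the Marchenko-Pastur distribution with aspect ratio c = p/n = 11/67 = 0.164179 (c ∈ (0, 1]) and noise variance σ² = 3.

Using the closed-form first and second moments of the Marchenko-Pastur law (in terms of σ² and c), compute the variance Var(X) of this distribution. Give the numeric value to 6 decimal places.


Recall the MP moments m_1 = E[X] = σ² and m_2 = E[X²] = σ⁴ (1 + c).
m_1 = E[X] = σ² = 3, so m_1² = 9.
m_2 = E[X²] = σ⁴ (1 + c) = 9 · (1 + 0.164179) = 9 · 1.164179 = 10.477612.
(Note m_2 − m_1² simplifies to c · σ⁴ = 0.164179 · 9.)

Var(X) = m_2 − m_1² = 10.477612 − 9 = 1.477612.


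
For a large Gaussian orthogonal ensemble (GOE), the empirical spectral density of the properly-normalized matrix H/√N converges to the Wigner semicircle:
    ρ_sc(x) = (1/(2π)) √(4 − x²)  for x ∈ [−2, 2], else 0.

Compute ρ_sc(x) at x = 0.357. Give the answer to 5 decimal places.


ρ_sc(x) = (1/(2π)) √(4 − x²). With x = 0.357:
  4 − x² = 4 − (0.357)² = 4 − 0.127449 = 3.872551.
  √(4 − x²) = 1.967880.
  1/(2π) = 0.159155.
  ρ_sc(0.357) = 0.159155 · 1.967880 = 0.313198.

Rounded to 5 decimal places: ρ_sc(0.357) ≈ 0.31320.


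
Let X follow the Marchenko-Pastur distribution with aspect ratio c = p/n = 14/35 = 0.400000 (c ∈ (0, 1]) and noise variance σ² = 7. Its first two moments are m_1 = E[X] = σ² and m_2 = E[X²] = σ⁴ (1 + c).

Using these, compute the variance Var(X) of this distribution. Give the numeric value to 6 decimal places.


m_1 = E[X] = σ² = 7, so m_1² = 49.
m_2 = E[X²] = σ⁴ (1 + c) = 49 · (1 + 0.400000) = 49 · 1.400000 = 68.600000.
(Note m_2 − m_1² simplifies to c · σ⁴ = 0.400000 · 49.)

Var(X) = m_2 − m_1² = 68.600000 − 49 = 19.600000.


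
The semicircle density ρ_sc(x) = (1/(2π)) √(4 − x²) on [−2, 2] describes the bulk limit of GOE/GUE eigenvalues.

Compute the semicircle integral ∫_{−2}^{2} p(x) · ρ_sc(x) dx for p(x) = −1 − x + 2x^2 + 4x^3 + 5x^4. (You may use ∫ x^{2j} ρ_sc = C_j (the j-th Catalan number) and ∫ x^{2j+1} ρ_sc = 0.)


Write p(x) = Σ a_i x^i, split into monomials and integrate each against ρ_sc separately.
Using ∫ x^{2j} ρ_sc = C_j = (1/(j+1)) C(2j, j) (Catalan numbers) and ∫ x^{2j+1} ρ_sc = 0 (odd monomials vanish by symmetry):
  i = 0 (even): a_0 · C_{0} = -1 · 1 = -1
  i = 1 (odd): ∫ x^1 ρ_sc = 0 (vanishes)
  i = 2 (even): a_2 · C_{1} = 2 · 1 = 2
  i = 3 (odd): ∫ x^3 ρ_sc = 0 (vanishes)
  i = 4 (even): a_4 · C_{2} = 5 · 2 = 10

Summing the contributions: ∫_{−2}^{2} p(x) ρ_sc(x) dx = (-1) + 2 + 10 = 11.


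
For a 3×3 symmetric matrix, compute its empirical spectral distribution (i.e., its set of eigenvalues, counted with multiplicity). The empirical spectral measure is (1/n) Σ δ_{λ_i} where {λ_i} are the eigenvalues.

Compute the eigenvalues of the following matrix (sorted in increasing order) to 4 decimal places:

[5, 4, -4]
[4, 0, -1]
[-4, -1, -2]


Since M is real symmetric, all three eigenvalues are real; they are the roots of det(λI − M) = λ³ − (tr M) λ² + s λ − det M, where s is the sum of the principal 2×2 minors.
tr M = 5 + 0 + (-2) = 3.
s = (5·0 − 4²) + (5·(-2) − (-4)²) + (0·(-2) − (-1)²) = -16 + (-26) + (-1) = -43.
det M (expand along row 1) = 5·(-1) − 4·(-12) + (-4)·(-4) = 59.
Characteristic polynomial: λ³ − 3λ² − 43λ − 59 = 0.
Substitute λ = y + (tr M)/3 = y + 1.000000 to remove the quadratic term: y³ + p·y + q = 0 with p = s − (tr M)²/3 = -46.000000 and q = −2(tr M)³/27 + (tr M)·s/3 − det M = -104.000000.
Three real roots ⇒ use the trigonometric (Viète) form: r = 2√(−p/3) = 7.831560, φ = arccos(3q/(p·r)) = arccos(0.866061) = 0.523528 rad.
y_k = r·cos(φ/3 − 2πk/3) for k = 0, 1, 2 gives y = 7.712613, -2.678726, -5.033887.
λ_k = y_k + 1.000000 gives λ = 8.7126, -1.6787, -4.0339 (check: the sum is 3.0000 = tr M).

Eigenvalues sorted in increasing order: [-4.0339, -1.6787, 8.7126].


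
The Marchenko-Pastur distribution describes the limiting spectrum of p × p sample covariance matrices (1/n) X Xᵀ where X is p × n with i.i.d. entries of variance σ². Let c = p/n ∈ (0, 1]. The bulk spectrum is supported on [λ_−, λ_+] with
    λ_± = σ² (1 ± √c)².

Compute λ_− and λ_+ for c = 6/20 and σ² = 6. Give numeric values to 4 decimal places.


c = 6/20 = 0.300000; √c = 0.547723.
λ_− = σ² (1 − √c)² = 6 · (1 − 0.547723)² = 6 · (0.452277)² = 1.227329.
λ_+ = σ² (1 + √c)² = 6 · (1 + 0.547723)² = 6 · (1.547723)² = 14.372671.

Rounded to 4 decimal places: λ_− ≈ 1.2273, λ_+ ≈ 14.3727.


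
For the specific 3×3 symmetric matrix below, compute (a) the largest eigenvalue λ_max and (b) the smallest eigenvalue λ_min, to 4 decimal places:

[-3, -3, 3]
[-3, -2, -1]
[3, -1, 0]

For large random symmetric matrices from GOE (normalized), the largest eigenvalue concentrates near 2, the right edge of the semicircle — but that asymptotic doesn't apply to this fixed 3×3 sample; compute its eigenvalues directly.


Since M is real symmetric, all three eigenvalues are real; they are the roots of det(λI − M) = λ³ − (tr M) λ² + s λ − det M, where s is the sum of the principal 2×2 minors.
tr M = -3 + (-2) + 0 = -5.
s = ((-3)·(-2) − (-3)²) + ((-3)·0 − 3²) + ((-2)·0 − (-1)²) = -3 + (-9) + (-1) = -13.
det M (expand along row 1) = (-3)·(-1) − (-3)·3 + 3·9 = 39.
Characteristic polynomial: λ³ + 5λ² − 13λ − 39 = 0.
Substitute λ = y + (tr M)/3 = y − 1.666667 to remove the quadratic term: y³ + p·y + q = 0 with p = s − (tr M)²/3 = -21.333333 and q = −2(tr M)³/27 + (tr M)·s/3 − det M = -8.074074.
Three real roots ⇒ use the trigonometric (Viète) form: r = 2√(−p/3) = 5.333333, φ = arccos(3q/(p·r)) = arccos(0.212891) = 1.356264 rad.
y_k = r·cos(φ/3 − 2πk/3) for k = 0, 1, 2 gives y = 4.797530, -0.381066, -4.416464.
λ_k = y_k − 1.666667 gives λ = 3.1309, -2.0477, -6.0831 (check: the sum is -5.0000 = tr M).

Hence λ_max = 3.1309 and λ_min = -6.0831.


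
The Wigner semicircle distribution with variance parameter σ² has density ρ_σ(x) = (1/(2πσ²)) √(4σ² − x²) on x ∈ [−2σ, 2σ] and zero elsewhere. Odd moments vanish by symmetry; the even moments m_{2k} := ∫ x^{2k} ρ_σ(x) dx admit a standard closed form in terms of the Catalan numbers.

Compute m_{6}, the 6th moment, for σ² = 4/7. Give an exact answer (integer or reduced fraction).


By the scaled semicircle moment identity, m_{2k} = σ^{2k} · C_k with k = 3.
C_3 = (1/(k+1)) · C(2k, k) = (1/4) · C(6, 3) = (1/4) · 20 = 5.
σ^{2k} = (σ²)^k = (4/7)^3 = 64/343.

Therefore m_{6} = σ^{6} · C_3 = (64/343) · 5 = 320/343.


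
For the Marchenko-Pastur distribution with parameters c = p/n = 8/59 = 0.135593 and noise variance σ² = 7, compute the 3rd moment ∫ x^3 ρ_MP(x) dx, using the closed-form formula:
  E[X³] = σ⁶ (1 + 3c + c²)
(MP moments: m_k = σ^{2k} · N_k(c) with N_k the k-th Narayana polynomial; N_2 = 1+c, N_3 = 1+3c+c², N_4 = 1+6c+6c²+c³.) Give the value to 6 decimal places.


E[X³] = σ⁶ (1 + 3c + c²) (third MP moment). With σ² = 7 (so σ⁶ = 343) and c = 8/59 = 0.135593: E[X³] = 343 · (1 + 3·0.135593 + (0.135593)²) = 343 · 1.425165.

So E[X^3] = 488.831658.


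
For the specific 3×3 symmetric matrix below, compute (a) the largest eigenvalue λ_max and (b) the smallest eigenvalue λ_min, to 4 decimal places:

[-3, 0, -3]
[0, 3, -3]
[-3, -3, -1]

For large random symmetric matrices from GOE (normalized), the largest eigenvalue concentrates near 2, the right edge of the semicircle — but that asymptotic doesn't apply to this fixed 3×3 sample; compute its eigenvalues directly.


Since M is real symmetric, all three eigenvalues are real; they are the roots of det(λI − M) = λ³ − (tr M) λ² + s λ − det M, where s is the sum of the principal 2×2 minors.
tr M = -3 + 3 + (-1) = -1.
s = ((-3)·3 − 0²) + ((-3)·(-1) − (-3)²) + (3·(-1) − (-3)²) = -9 + (-6) + (-12) = -27.
det M (expand along row 1) = (-3)·(-12) − 0·(-9) + (-3)·9 = 9.
Characteristic polynomial: λ³ + λ² − 27λ − 9 = 0.
Substitute λ = y + (tr M)/3 = y − 0.333333 to remove the quadratic term: y³ + p·y + q = 0 with p = s − (tr M)²/3 = -27.333333 and q = −2(tr M)³/27 + (tr M)·s/3 − det M = 0.074074.
Three real roots ⇒ use the trigonometric (Viète) form: r = 2√(−p/3) = 6.036923, φ = arccos(3q/(p·r)) = arccos(-0.001347) = 1.572143 rad.
y_k = r·cos(φ/3 − 2πk/3) for k = 0, 1, 2 gives y = 5.226774, 0.002710, -5.229484.
λ_k = y_k − 0.333333 gives λ = 4.8934, -0.3306, -5.5628 (check: the sum is -1.0000 = tr M).

Hence λ_max = 4.8934 and λ_min = -5.5628.


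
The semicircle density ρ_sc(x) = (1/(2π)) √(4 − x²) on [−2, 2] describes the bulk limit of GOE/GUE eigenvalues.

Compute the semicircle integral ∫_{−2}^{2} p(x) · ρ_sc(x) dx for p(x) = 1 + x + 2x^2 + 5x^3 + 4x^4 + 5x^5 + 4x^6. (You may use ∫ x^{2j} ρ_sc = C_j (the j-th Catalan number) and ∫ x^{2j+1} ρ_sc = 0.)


Write p(x) = Σ a_i x^i, split into monomials and integrate each against ρ_sc separately.
Using ∫ x^{2j} ρ_sc = C_j = (1/(j+1)) C(2j, j) (Catalan numbers) and ∫ x^{2j+1} ρ_sc = 0 (odd monomials vanish by symmetry):
  i = 0 (even): a_0 · C_{0} = 1 · 1 = 1
  i = 1 (odd): ∫ x^1 ρ_sc = 0 (vanishes)
  i = 2 (even): a_2 · C_{1} = 2 · 1 = 2
  i = 3 (odd): ∫ x^3 ρ_sc = 0 (vanishes)
  i = 4 (even): a_4 · C_{2} = 4 · 2 = 8
  i = 5 (odd): ∫ x^5 ρ_sc = 0 (vanishes)
  i = 6 (even): a_6 · C_{3} = 4 · 5 = 20

Summing the contributions: ∫_{−2}^{2} p(x) ρ_sc(x) dx = 1 + 2 + 8 + 20 = 31.


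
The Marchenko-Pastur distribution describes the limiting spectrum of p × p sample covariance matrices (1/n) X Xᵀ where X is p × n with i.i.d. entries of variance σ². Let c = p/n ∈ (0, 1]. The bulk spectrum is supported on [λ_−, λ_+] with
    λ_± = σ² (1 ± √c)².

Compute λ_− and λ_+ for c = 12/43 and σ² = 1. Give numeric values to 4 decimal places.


c = 12/43 = 0.279070; √c = 0.528271.
λ_− = σ² (1 − √c)² = 1 · (1 − 0.528271)² = 1 · (0.471729)² = 0.222529.
λ_+ = σ² (1 + √c)² = 1 · (1 + 0.528271)² = 1 · (1.528271)² = 2.335611.

Rounded to 4 decimal places: λ_− ≈ 0.2225, λ_+ ≈ 2.3356.


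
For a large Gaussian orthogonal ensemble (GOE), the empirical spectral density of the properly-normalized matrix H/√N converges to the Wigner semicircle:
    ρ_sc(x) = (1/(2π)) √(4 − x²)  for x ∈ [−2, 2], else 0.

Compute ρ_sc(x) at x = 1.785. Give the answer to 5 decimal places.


ρ_sc(x) = (1/(2π)) √(4 − x²). With x = 1.785:
  4 − x² = 4 − (1.785)² = 4 − 3.186225 = 0.813775.
  √(4 − x²) = 0.902095.
  1/(2π) = 0.159155.
  ρ_sc(1.785) = 0.159155 · 0.902095 = 0.143573.

Rounded to 5 decimal places: ρ_sc(1.785) ≈ 0.14357.


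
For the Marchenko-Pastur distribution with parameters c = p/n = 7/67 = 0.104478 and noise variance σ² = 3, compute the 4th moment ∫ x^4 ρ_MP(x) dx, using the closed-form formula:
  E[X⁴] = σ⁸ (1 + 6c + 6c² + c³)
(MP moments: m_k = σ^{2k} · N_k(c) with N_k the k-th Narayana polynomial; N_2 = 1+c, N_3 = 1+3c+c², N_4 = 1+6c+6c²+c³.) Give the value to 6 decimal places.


E[X⁴] = σ⁸ (1 + 6c + 6c² + c³) (fourth MP moment). With σ² = 3 (so σ⁸ = 81) and c = 7/67 = 0.104478: E[X⁴] = 81 · (1 + 6·0.104478 + 6·(0.104478)² + (0.104478)³) = 81 · 1.693500.

So E[X^4] = 137.173462.


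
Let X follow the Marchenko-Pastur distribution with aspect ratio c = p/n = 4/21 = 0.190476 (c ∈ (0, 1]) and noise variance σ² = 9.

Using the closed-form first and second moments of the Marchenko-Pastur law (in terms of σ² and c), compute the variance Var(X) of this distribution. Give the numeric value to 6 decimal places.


Recall the MP moments m_1 = E[X] = σ² and m_2 = E[X²] = σ⁴ (1 + c).
m_1 = E[X] = σ² = 9, so m_1² = 81.
m_2 = E[X²] = σ⁴ (1 + c) = 81 · (1 + 0.190476) = 81 · 1.190476 = 96.428571.
(Note m_2 − m_1² simplifies to c · σ⁴ = 0.190476 · 81.)

Var(X) = m_2 − m_1² = 96.428571 − 81 = 15.428571.


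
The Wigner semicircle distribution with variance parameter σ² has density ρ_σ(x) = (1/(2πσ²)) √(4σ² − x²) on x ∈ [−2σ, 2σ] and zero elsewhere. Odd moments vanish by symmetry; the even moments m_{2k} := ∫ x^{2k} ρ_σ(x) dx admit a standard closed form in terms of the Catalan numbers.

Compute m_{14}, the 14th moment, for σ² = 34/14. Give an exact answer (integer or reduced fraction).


By the scaled semicircle moment identity, m_{2k} = σ^{2k} · C_k with k = 7.
C_7 = (1/(k+1)) · C(2k, k) = (1/8) · C(14, 7) = (1/8) · 3432 = 429.
σ^{2k} = (σ²)^k = (34/14)^7 = 410338673/823543.

Therefore m_{14} = σ^{14} · C_7 = (410338673/823543) · 429 = 176035290717/823543.


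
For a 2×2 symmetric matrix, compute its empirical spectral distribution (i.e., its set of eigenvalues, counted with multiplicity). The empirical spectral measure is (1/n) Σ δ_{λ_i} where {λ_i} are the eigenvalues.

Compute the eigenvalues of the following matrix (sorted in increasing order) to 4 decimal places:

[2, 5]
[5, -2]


Since M is real symmetric, both eigenvalues are real; they are the roots of det(λI − M) = λ² − (tr M) λ + det M.
tr M = 2 + (-2) = 0.
det M = 2·(-2) − 5² = -4 − 25 = -29.
Characteristic polynomial: λ² − 29 = 0.
Discriminant Δ = (tr M)² − 4·det M = 0 − (-116) = 116; √Δ = 10.770330.
λ = (tr M ± √Δ)/2 = (0 ± 10.770330)/2, giving (tr M − √Δ)/2 = -5.3852 and (tr M + √Δ)/2 = 5.3852.

Eigenvalues sorted in increasing order: [-5.3852, 5.3852].


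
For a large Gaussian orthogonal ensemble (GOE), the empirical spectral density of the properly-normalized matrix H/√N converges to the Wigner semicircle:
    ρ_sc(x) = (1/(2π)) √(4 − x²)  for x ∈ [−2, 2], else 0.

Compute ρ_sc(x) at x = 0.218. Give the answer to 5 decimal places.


ρ_sc(x) = (1/(2π)) √(4 − x²). With x = 0.218:
  4 − x² = 4 − (0.218)² = 4 − 0.047524 = 3.952476.
  √(4 − x²) = 1.988083.
  1/(2π) = 0.159155.
  ρ_sc(0.218) = 0.159155 · 1.988083 = 0.316413.

Rounded to 5 decimal places: ρ_sc(0.218) ≈ 0.31641.


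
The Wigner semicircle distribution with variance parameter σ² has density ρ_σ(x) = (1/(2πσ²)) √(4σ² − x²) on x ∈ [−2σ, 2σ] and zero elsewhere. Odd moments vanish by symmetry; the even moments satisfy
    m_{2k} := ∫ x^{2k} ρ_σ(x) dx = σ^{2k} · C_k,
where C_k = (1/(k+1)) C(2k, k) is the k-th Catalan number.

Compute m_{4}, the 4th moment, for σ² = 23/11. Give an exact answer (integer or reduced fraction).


By the scaled semicircle moment identity, m_{2k} = σ^{2k} · C_k with k = 2.
C_2 = (1/(k+1)) · C(2k, k) = (1/3) · C(4, 2) = (1/3) · 6 = 2.
σ^{2k} = (σ²)^k = (23/11)^2 = 529/121.

Therefore m_{4} = σ^{4} · C_2 = (529/121) · 2 = 1058/121.


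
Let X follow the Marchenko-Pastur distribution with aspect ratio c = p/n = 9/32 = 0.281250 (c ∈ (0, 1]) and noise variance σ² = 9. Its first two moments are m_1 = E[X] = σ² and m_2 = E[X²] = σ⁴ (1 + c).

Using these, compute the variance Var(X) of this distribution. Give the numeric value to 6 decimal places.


m_1 = E[X] = σ² = 9, so m_1² = 81.
m_2 = E[X²] = σ⁴ (1 + c) = 81 · (1 + 0.281250) = 81 · 1.281250 = 103.781250.
(Note m_2 − m_1² simplifies to c · σ⁴ = 0.281250 · 81.)

Var(X) = m_2 − m_1² = 103.781250 − 81 = 22.781250.


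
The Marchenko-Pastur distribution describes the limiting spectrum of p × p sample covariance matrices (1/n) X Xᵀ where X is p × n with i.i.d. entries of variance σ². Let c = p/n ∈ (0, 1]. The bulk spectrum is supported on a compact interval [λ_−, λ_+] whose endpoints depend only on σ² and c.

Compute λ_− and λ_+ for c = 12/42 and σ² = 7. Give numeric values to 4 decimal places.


c = 12/42 = 0.285714; √c = 0.534522.
λ_− = σ² (1 − √c)² = 7 · (1 − 0.534522)² = 7 · (0.465478)² = 1.516685.
λ_+ = σ² (1 + √c)² = 7 · (1 + 0.534522)² = 7 · (1.534522)² = 16.483315.

Rounded to 4 decimal places: λ_− ≈ 1.5167, λ_+ ≈ 16.4833.


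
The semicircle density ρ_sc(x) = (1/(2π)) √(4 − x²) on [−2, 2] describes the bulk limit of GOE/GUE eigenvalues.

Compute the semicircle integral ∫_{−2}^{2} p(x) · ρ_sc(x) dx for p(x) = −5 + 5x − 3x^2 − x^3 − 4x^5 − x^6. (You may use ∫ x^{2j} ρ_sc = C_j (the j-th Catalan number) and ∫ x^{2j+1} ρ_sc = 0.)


Write p(x) = Σ a_i x^i, split into monomials and integrate each against ρ_sc separately.
Using ∫ x^{2j} ρ_sc = C_j = (1/(j+1)) C(2j, j) (Catalan numbers) and ∫ x^{2j+1} ρ_sc = 0 (odd monomials vanish by symmetry):
  i = 0 (even): a_0 · C_{0} = -5 · 1 = -5
  i = 1 (odd): ∫ x^1 ρ_sc = 0 (vanishes)
  i = 2 (even): a_2 · C_{1} = -3 · 1 = -3
  i = 3 (odd): ∫ x^3 ρ_sc = 0 (vanishes)
  i = 5 (odd): ∫ x^5 ρ_sc = 0 (vanishes)
  i = 6 (even): a_6 · C_{3} = -1 · 5 = -5

Summing the contributions: ∫_{−2}^{2} p(x) ρ_sc(x) dx = (-5) + (-3) + (-5) = -13.


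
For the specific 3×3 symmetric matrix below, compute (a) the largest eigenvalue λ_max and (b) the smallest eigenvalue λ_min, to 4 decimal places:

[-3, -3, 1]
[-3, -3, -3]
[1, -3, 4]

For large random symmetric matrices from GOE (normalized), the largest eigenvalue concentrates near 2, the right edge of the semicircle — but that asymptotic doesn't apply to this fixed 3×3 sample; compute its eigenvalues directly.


Since M is real symmetric, all three eigenvalues are real; they are the roots of det(λI − M) = λ³ − (tr M) λ² + s λ − det M, where s is the sum of the principal 2×2 minors.
tr M = -3 + (-3) + 4 = -2.
s = ((-3)·(-3) − (-3)²) + ((-3)·4 − 1²) + ((-3)·4 − (-3)²) = 0 + (-13) + (-21) = -34.
det M (expand along row 1) = (-3)·(-21) − (-3)·(-9) + 1·12 = 48.
Characteristic polynomial: λ³ + 2λ² − 34λ − 48 = 0.
Substitute λ = y + (tr M)/3 = y − 0.666667 to remove the quadratic term: y³ + p·y + q = 0 with p = s − (tr M)²/3 = -35.333333 and q = −2(tr M)³/27 + (tr M)·s/3 − det M = -24.740741.
Three real roots ⇒ use the trigonometric (Viète) form: r = 2√(−p/3) = 6.863753, φ = arccos(3q/(p·r)) = arccos(0.306047) = 1.259759 rad.
y_k = r·cos(φ/3 − 2πk/3) for k = 0, 1, 2 gives y = 6.267442, -0.710354, -5.557088.
λ_k = y_k − 0.666667 gives λ = 5.6008, -1.3770, -6.2238 (check: the sum is -2.0000 = tr M).

Hence λ_max = 5.6008 and λ_min = -6.2238.


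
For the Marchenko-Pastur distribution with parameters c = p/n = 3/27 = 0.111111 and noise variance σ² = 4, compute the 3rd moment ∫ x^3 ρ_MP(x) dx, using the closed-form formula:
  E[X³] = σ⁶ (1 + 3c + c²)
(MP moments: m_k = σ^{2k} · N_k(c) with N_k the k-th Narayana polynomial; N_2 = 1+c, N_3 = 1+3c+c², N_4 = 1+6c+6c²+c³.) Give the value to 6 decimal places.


E[X³] = σ⁶ (1 + 3c + c²) (third MP moment). With σ² = 4 (so σ⁶ = 64) and c = 3/27 = 0.111111: E[X³] = 64 · (1 + 3·0.111111 + (0.111111)²) = 64 · 1.345679.

So E[X^3] = 86.123457.


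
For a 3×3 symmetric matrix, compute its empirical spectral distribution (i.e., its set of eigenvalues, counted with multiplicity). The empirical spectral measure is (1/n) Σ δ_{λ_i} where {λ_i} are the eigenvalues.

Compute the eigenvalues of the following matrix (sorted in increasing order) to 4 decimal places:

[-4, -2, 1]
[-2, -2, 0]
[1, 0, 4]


Since M is real symmetric, all three eigenvalues are real; they are the roots of det(λI − M) = λ³ − (tr M) λ² + s λ − det M, where s is the sum of the principal 2×2 minors.
tr M = -4 + (-2) + 4 = -2.
s = ((-4)·(-2) − (-2)²) + ((-4)·4 − 1²) + ((-2)·4 − 0²) = 4 + (-17) + (-8) = -21.
det M (expand along row 1) = (-4)·(-8) − (-2)·(-8) + 1·2 = 18.
Characteristic polynomial: λ³ + 2λ² − 21λ − 18 = 0.
Substitute λ = y + (tr M)/3 = y − 0.666667 to remove the quadratic term: y³ + p·y + q = 0 with p = s − (tr M)²/3 = -22.333333 and q = −2(tr M)³/27 + (tr M)·s/3 − det M = -3.407407.
Three real roots ⇒ use the trigonometric (Viète) form: r = 2√(−p/3) = 5.456902, φ = arccos(3q/(p·r)) = arccos(0.083878) = 1.486820 rad.
y_k = r·cos(φ/3 − 2πk/3) for k = 0, 1, 2 gives y = 4.800329, -0.152730, -4.647599.
λ_k = y_k − 0.666667 gives λ = 4.1337, -0.8194, -5.3143 (check: the sum is -2.0000 = tr M).

Eigenvalues sorted in increasing order: [-5.3143, -0.8194, 4.1337].


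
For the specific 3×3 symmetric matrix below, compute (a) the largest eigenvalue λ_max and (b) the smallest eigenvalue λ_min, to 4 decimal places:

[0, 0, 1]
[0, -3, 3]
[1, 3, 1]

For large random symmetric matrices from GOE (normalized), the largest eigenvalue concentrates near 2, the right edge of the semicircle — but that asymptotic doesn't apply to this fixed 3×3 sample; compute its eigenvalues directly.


Since M is real symmetric, all three eigenvalues are real; they are the roots of det(λI − M) = λ³ − (tr M) λ² + s λ − det M, where s is the sum of the principal 2×2 minors.
tr M = 0 + (-3) + 1 = -2.
s = (0·(-3) − 0²) + (0·1 − 1²) + ((-3)·1 − 3²) = 0 + (-1) + (-12) = -13.
det M (expand along row 1) = 0·(-12) − 0·(-3) + 1·3 = 3.
Characteristic polynomial: λ³ + 2λ² − 13λ − 3 = 0.
Substitute λ = y + (tr M)/3 = y − 0.666667 to remove the quadratic term: y³ + p·y + q = 0 with p = s − (tr M)²/3 = -14.333333 and q = −2(tr M)³/27 + (tr M)·s/3 − det M = 6.259259.
Three real roots ⇒ use the trigonometric (Viète) form: r = 2√(−p/3) = 4.371626, φ = arccos(3q/(p·r)) = arccos(-0.299677) = 1.875151 rad.
y_k = r·cos(φ/3 − 2πk/3) for k = 0, 1, 2 gives y = 3.545099, 0.442748, -3.987846.
λ_k = y_k − 0.666667 gives λ = 2.8784, -0.2239, -4.6545 (check: the sum is -2.0000 = tr M).

Hence λ_max = 2.8784 and λ_min = -4.6545.


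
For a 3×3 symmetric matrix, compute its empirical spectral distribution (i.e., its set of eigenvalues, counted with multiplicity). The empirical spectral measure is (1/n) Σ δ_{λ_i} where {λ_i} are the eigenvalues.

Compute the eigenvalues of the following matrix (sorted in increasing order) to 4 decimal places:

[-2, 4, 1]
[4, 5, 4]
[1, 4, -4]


Since M is real symmetric, all three eigenvalues are real; they are the roots of det(λI − M) = λ³ − (tr M) λ² + s λ − det M, where s is the sum of the principal 2×2 minors.
tr M = -2 + 5 + (-4) = -1.
s = ((-2)·5 − 4²) + ((-2)·(-4) − 1²) + (5·(-4) − 4²) = -26 + 7 + (-36) = -55.
det M (expand along row 1) = (-2)·(-36) − 4·(-20) + 1·11 = 163.
Characteristic polynomial: λ³ + λ² − 55λ − 163 = 0.
Substitute λ = y + (tr M)/3 = y − 0.333333 to remove the quadratic term: y³ + p·y + q = 0 with p = s − (tr M)²/3 = -55.333333 and q = −2(tr M)³/27 + (tr M)·s/3 − det M = -144.592593.
Three real roots ⇒ use the trigonometric (Viète) form: r = 2√(−p/3) = 8.589399, φ = arccos(3q/(p·r)) = arccos(0.912678) = 0.421006 rad.
y_k = r·cos(φ/3 − 2πk/3) for k = 0, 1, 2 gives y = 8.504958, -3.211998, -5.292960.
λ_k = y_k − 0.333333 gives λ = 8.1716, -3.5453, -5.6263 (check: the sum is -1.0000 = tr M).

Eigenvalues sorted in increasing order: [-5.6263, -3.5453, 8.1716].


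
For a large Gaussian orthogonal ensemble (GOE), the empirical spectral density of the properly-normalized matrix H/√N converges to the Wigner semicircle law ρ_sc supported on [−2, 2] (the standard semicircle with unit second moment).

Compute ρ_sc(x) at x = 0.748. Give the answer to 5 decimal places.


ρ_sc(x) = (1/(2π)) √(4 − x²). With x = 0.748:
  4 − x² = 4 − (0.748)² = 4 − 0.559504 = 3.440496.
  √(4 − x²) = 1.854857.
  1/(2π) = 0.159155.
  ρ_sc(0.748) = 0.159155 · 1.854857 = 0.295210.

Rounded to 5 decimal places: ρ_sc(0.748) ≈ 0.29521.


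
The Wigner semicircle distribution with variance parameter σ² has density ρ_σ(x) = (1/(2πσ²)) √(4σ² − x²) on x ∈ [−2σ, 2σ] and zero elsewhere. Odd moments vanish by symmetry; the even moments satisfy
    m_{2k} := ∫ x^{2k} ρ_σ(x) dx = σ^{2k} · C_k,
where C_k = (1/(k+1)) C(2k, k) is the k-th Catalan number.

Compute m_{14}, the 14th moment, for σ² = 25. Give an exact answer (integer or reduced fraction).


By the scaled semicircle moment identity, m_{2k} = σ^{2k} · C_k with k = 7.
C_7 = (1/(k+1)) · C(2k, k) = (1/8) · C(14, 7) = (1/8) · 3432 = 429.
σ^{2k} = (σ²)^k = (25)^7 = 6103515625.

Therefore m_{14} = σ^{14} · C_7 = 6103515625 · 429 = 2618408203125.


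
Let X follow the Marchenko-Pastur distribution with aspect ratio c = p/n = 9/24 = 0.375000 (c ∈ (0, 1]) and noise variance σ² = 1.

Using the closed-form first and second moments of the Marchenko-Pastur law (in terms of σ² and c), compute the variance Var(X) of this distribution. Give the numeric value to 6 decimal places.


Recall the MP moments m_1 = E[X] = σ² and m_2 = E[X²] = σ⁴ (1 + c).
m_1 = E[X] = σ² = 1, so m_1² = 1.
m_2 = E[X²] = σ⁴ (1 + c) = 1 · (1 + 0.375000) = 1 · 1.375000 = 1.375000.
(Note m_2 − m_1² simplifies to c · σ⁴ = 0.375000 · 1.)

Var(X) = m_2 − m_1² = 1.375000 − 1 = 0.375000.


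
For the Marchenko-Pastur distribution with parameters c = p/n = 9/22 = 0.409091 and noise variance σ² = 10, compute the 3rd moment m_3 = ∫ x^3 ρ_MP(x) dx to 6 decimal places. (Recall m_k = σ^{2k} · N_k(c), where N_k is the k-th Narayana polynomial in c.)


E[X³] = σ⁶ (1 + 3c + c²) (third MP moment). With σ² = 10 (so σ⁶ = 1000) and c = 9/22 = 0.409091: E[X³] = 1000 · (1 + 3·0.409091 + (0.409091)²) = 1000 · 2.394628.

So E[X^3] = 2394.628099.


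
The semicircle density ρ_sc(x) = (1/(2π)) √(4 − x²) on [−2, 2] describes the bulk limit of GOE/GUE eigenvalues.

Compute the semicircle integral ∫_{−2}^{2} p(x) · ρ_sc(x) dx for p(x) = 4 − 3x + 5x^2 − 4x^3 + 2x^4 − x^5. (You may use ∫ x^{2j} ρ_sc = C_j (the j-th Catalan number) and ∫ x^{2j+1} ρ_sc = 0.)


Write p(x) = Σ a_i x^i, split into monomials and integrate each against ρ_sc separately.
Using ∫ x^{2j} ρ_sc = C_j = (1/(j+1)) C(2j, j) (Catalan numbers) and ∫ x^{2j+1} ρ_sc = 0 (odd monomials vanish by symmetry):
  i = 0 (even): a_0 · C_{0} = 4 · 1 = 4
  i = 1 (odd): ∫ x^1 ρ_sc = 0 (vanishes)
  i = 2 (even): a_2 · C_{1} = 5 · 1 = 5
  i = 3 (odd): ∫ x^3 ρ_sc = 0 (vanishes)
  i = 4 (even): a_4 · C_{2} = 2 · 2 = 4
  i = 5 (odd): ∫ x^5 ρ_sc = 0 (vanishes)

Summing the contributions: ∫_{−2}^{2} p(x) ρ_sc(x) dx = 4 + 5 + 4 = 13.


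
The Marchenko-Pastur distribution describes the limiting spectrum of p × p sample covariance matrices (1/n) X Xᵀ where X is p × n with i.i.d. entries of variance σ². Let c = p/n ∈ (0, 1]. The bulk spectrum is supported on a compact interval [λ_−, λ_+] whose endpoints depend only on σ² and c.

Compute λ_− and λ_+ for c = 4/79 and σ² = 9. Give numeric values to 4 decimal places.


c = 4/79 = 0.050633; √c = 0.225018.
λ_− = σ² (1 − √c)² = 9 · (1 − 0.225018)² = 9 · (0.774982)² = 5.405380.
λ_+ = σ² (1 + √c)² = 9 · (1 + 0.225018)² = 9 · (1.225018)² = 13.506013.

Rounded to 4 decimal places: λ_− ≈ 5.4054, λ_+ ≈ 13.5060.


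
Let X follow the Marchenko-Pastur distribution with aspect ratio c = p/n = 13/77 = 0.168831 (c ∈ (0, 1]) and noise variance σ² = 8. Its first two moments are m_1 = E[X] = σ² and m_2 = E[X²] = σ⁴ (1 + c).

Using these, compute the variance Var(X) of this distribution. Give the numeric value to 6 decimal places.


m_1 = E[X] = σ² = 8, so m_1² = 64.
m_2 = E[X²] = σ⁴ (1 + c) = 64 · (1 + 0.168831) = 64 · 1.168831 = 74.805195.
(Note m_2 − m_1² simplifies to c · σ⁴ = 0.168831 · 64.)

Var(X) = m_2 − m_1² = 74.805195 − 64 = 10.805195.


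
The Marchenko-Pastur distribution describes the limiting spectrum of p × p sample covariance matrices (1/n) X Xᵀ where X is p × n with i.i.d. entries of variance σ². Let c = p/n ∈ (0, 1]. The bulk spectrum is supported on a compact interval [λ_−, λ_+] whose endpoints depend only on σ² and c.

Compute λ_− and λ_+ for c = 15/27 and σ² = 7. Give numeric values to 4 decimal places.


c = 15/27 = 0.555556; √c = 0.745356.
λ_− = σ² (1 − √c)² = 7 · (1 − 0.745356)² = 7 · (0.254644)² = 0.453905.
λ_+ = σ² (1 + √c)² = 7 · (1 + 0.745356)² = 7 · (1.745356)² = 21.323873.

Rounded to 4 decimal places: λ_− ≈ 0.4539, λ_+ ≈ 21.3239.


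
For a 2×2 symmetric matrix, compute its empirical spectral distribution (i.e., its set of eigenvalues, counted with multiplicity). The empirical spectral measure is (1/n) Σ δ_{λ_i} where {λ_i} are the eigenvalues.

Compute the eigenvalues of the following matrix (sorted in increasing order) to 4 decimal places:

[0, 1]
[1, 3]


Since M is real symmetric, both eigenvalues are real; they are the roots of det(λI − M) = λ² − (tr M) λ + det M.
tr M = 0 + 3 = 3.
det M = 0·3 − 1² = 0 − 1 = -1.
Characteristic polynomial: λ² − 3λ − 1 = 0.
Discriminant Δ = (tr M)² − 4·det M = 9 − (-4) = 13; √Δ = 3.605551.
λ = (tr M ± √Δ)/2 = (3 ± 3.605551)/2, giving (tr M − √Δ)/2 = -0.3028 and (tr M + √Δ)/2 = 3.3028.

Eigenvalues sorted in increasing order: [-0.3028, 3.3028].


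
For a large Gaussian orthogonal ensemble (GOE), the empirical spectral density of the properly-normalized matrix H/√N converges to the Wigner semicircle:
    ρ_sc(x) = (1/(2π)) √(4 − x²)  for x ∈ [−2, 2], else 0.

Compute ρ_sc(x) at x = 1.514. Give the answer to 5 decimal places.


ρ_sc(x) = (1/(2π)) √(4 − x²). With x = 1.514:
  4 − x² = 4 − (1.514)² = 4 − 2.292196 = 1.707804.
  √(4 − x²) = 1.306830.
  1/(2π) = 0.159155.
  ρ_sc(1.514) = 0.159155 · 1.306830 = 0.207988.

Rounded to 5 decimal places: ρ_sc(1.514) ≈ 0.20799.


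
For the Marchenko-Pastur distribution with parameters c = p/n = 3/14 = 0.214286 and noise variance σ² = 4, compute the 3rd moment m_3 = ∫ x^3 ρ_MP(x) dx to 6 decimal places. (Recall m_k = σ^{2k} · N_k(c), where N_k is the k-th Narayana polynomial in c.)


E[X³] = σ⁶ (1 + 3c + c²) (third MP moment). With σ² = 4 (so σ⁶ = 64) and c = 3/14 = 0.214286: E[X³] = 64 · (1 + 3·0.214286 + (0.214286)²) = 64 · 1.688776.

So E[X^3] = 108.081633.


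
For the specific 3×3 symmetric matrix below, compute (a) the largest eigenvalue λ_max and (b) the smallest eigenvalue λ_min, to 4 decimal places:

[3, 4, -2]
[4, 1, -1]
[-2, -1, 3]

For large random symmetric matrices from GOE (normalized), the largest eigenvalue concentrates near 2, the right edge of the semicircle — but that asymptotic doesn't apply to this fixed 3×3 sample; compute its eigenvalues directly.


Since M is real symmetric, all three eigenvalues are real; they are the roots of det(λI − M) = λ³ − (tr M) λ² + s λ − det M, where s is the sum of the principal 2×2 minors.
tr M = 3 + 1 + 3 = 7.
s = (3·1 − 4²) + (3·3 − (-2)²) + (1·3 − (-1)²) = -13 + 5 + 2 = -6.
det M (expand along row 1) = 3·2 − 4·10 + (-2)·(-2) = -30.
Characteristic polynomial: λ³ − 7λ² − 6λ + 30 = 0.
Substitute λ = y + (tr M)/3 = y + 2.333333 to remove the quadratic term: y³ + p·y + q = 0 with p = s − (tr M)²/3 = -22.333333 and q = −2(tr M)³/27 + (tr M)·s/3 − det M = -9.407407.
Three real roots ⇒ use the trigonometric (Viète) form: r = 2√(−p/3) = 5.456902, φ = arccos(3q/(p·r)) = arccos(0.231575) = 1.337100 rad.
y_k = r·cos(φ/3 − 2πk/3) for k = 0, 1, 2 gives y = 4.923812, -0.424656, -4.499156.
λ_k = y_k + 2.333333 gives λ = 7.2571, 1.9087, -2.1658 (check: the sum is 7.0000 = tr M).

Hence λ_max = 7.2571 and λ_min = -2.1658.


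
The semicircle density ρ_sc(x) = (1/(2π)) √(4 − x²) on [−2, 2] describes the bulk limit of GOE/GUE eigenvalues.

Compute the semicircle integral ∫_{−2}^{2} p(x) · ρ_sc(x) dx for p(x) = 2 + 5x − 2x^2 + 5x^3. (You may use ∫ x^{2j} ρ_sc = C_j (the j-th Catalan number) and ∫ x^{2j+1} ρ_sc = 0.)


Write p(x) = Σ a_i x^i, split into monomials and integrate each against ρ_sc separately.
Using ∫ x^{2j} ρ_sc = C_j = (1/(j+1)) C(2j, j) (Catalan numbers) and ∫ x^{2j+1} ρ_sc = 0 (odd monomials vanish by symmetry):
  i = 0 (even): a_0 · C_{0} = 2 · 1 = 2
  i = 1 (odd): ∫ x^1 ρ_sc = 0 (vanishes)
  i = 2 (even): a_2 · C_{1} = -2 · 1 = -2
  i = 3 (odd): ∫ x^3 ρ_sc = 0 (vanishes)

Summing the contributions: ∫_{−2}^{2} p(x) ρ_sc(x) dx = 2 + (-2) = 0.


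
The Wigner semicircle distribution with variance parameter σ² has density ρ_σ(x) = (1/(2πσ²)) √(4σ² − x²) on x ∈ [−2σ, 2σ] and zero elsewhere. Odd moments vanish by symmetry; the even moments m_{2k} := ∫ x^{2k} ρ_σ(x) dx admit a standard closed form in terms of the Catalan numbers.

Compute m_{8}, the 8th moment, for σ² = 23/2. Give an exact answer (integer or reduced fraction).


By the scaled semicircle moment identity, m_{2k} = σ^{2k} · C_k with k = 4.
C_4 = (1/(k+1)) · C(2k, k) = (1/5) · C(8, 4) = (1/5) · 70 = 14.
σ^{2k} = (σ²)^k = (23/2)^4 = 279841/16.

Therefore m_{8} = σ^{8} · C_4 = (279841/16) · 14 = 1958887/8.


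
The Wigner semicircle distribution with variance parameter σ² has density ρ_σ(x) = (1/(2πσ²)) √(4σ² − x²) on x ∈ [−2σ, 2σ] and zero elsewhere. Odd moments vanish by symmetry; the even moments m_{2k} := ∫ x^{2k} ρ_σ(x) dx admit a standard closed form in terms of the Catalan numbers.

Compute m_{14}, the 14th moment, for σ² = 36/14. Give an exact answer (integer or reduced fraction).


By the scaled semicircle moment identity, m_{2k} = σ^{2k} · C_k with k = 7.
C_7 = (1/(k+1)) · C(2k, k) = (1/8) · C(14, 7) = (1/8) · 3432 = 429.
σ^{2k} = (σ²)^k = (36/14)^7 = 612220032/823543.

Therefore m_{14} = σ^{14} · C_7 = (612220032/823543) · 429 = 262642393728/823543.


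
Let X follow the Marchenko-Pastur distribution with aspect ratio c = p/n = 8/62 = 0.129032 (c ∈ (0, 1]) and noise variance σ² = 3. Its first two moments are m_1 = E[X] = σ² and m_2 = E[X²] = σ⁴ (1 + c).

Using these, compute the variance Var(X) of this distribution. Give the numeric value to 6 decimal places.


m_1 = E[X] = σ² = 3, so m_1² = 9.
m_2 = E[X²] = σ⁴ (1 + c) = 9 · (1 + 0.129032) = 9 · 1.129032 = 10.161290.
(Note m_2 − m_1² simplifies to c · σ⁴ = 0.129032 · 9.)

Var(X) = m_2 − m_1² = 10.161290 − 9 = 1.161290.


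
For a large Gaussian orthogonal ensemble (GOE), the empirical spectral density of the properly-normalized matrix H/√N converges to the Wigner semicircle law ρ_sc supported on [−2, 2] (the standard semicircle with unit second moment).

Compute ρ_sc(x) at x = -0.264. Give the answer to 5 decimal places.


ρ_sc(x) = (1/(2π)) √(4 − x²). With x = -0.264:
  4 − x² = 4 − (-0.264)² = 4 − 0.069696 = 3.930304.
  √(4 − x²) = 1.982499.
  1/(2π) = 0.159155.
  ρ_sc(-0.264) = 0.159155 · 1.982499 = 0.315525.

Rounded to 5 decimal places: ρ_sc(-0.264) ≈ 0.31552.


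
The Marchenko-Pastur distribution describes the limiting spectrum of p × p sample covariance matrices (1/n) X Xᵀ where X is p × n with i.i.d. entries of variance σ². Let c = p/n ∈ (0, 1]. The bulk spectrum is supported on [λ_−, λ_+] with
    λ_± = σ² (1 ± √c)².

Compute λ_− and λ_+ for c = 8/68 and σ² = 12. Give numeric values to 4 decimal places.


c = 8/68 = 0.117647; √c = 0.342997.
λ_− = σ² (1 − √c)² = 12 · (1 − 0.342997)² = 12 · (0.657003)² = 5.179833.
λ_+ = σ² (1 + √c)² = 12 · (1 + 0.342997)² = 12 · (1.342997)² = 21.643697.

Rounded to 4 decimal places: λ_− ≈ 5.1798, λ_+ ≈ 21.6437.


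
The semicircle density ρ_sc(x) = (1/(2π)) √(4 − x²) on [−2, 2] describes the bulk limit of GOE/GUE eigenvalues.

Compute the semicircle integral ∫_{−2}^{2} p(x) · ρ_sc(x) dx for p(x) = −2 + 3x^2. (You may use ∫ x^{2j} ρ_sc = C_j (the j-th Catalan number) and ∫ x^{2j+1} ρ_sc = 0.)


Write p(x) = Σ a_i x^i, split into monomials and integrate each against ρ_sc separately.
Using ∫ x^{2j} ρ_sc = C_j = (1/(j+1)) C(2j, j) (Catalan numbers) and ∫ x^{2j+1} ρ_sc = 0 (odd monomials vanish by symmetry):
  i = 0 (even): a_0 · C_{0} = -2 · 1 = -2
  i = 2 (even): a_2 · C_{1} = 3 · 1 = 3

Summing the contributions: ∫_{−2}^{2} p(x) ρ_sc(x) dx = (-2) + 3 = 1.


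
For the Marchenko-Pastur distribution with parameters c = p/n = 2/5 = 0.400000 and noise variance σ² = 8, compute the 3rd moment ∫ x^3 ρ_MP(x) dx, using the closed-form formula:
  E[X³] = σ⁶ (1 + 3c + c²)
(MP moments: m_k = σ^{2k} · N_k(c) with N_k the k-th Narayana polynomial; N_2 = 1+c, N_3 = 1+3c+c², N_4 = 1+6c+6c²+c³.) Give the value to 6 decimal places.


E[X³] = σ⁶ (1 + 3c + c²) (third MP moment). With σ² = 8 (so σ⁶ = 512) and c = 2/5 = 0.400000: E[X³] = 512 · (1 + 3·0.400000 + (0.400000)²) = 512 · 2.360000.

So E[X^3] = 1208.320000.


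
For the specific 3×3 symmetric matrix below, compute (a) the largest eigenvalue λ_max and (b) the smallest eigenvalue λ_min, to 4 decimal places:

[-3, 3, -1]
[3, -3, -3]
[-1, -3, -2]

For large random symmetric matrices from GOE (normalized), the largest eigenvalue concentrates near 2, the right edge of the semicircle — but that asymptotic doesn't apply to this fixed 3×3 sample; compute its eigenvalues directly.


Since M is real symmetric, all three eigenvalues are real; they are the roots of det(λI − M) = λ³ − (tr M) λ² + s λ − det M, where s is the sum of the principal 2×2 minors.
tr M = -3 + (-3) + (-2) = -8.
s = ((-3)·(-3) − 3²) + ((-3)·(-2) − (-1)²) + ((-3)·(-2) − (-3)²) = 0 + 5 + (-3) = 2.
det M (expand along row 1) = (-3)·(-3) − 3·(-9) + (-1)·(-12) = 48.
Characteristic polynomial: λ³ + 8λ² + 2λ − 48 = 0.
Substitute λ = y + (tr M)/3 = y − 2.666667 to remove the quadratic term: y³ + p·y + q = 0 with p = s − (tr M)²/3 = -19.333333 and q = −2(tr M)³/27 + (tr M)·s/3 − det M = -15.407407.
Three real roots ⇒ use the trigonometric (Viète) form: r = 2√(−p/3) = 5.077182, φ = arccos(3q/(p·r)) = arccos(0.470892) = 1.080495 rad.
y_k = r·cos(φ/3 − 2πk/3) for k = 0, 1, 2 gives y = 4.751424, -0.826095, -3.925329.
λ_k = y_k − 2.666667 gives λ = 2.0848, -3.4928, -6.5920 (check: the sum is -8.0000 = tr M).

Hence λ_max = 2.0848 and λ_min = -6.5920.
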